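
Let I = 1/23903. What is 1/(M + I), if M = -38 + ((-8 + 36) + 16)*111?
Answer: 23903/115833939 ≈ 0.00020636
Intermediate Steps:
I = 1/23903 ≈ 4.1836e-5
M = 4846 (M = -38 + (28 + 16)*111 = -38 + 44*111 = -38 + 4884 = 4846)
1/(M + I) = 1/(4846 + 1/23903) = 1/(115833939/23903) = 23903/115833939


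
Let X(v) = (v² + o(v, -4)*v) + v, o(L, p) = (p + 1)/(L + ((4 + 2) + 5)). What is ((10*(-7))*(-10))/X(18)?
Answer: 5075/2466 ≈ 2.0580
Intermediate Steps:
o(L, p) = (1 + p)/(11 + L) (o(L, p) = (1 + p)/(L + (6 + 5)) = (1 + p)/(L + 11) = (1 + p)/(11 + L))
X(v) = v + v² - 3*v/(11 + v) (X(v) = (v² + ((1 - 4)/(11 + v))*v) + v = (v² + (-3/(11 + v))*v) + v = (v² - 3*v/(11 + v)) + v = v + v² - 3*v/(11 + v))
((10*(-7))*(-10))/X(18) = ((10*(-7))*(-10))/((18*(-3 + (1 + 18)*(11 + 18))/(11 + 18))) = (-70*(-10))/((18*(-3 + 19*29)/29)) = 700/((18*(1/29)*(-3 + 551))) = 700/((18*(1/29)*548)) = 700/(9864/29) = 700*(29/9864) = 5075/2466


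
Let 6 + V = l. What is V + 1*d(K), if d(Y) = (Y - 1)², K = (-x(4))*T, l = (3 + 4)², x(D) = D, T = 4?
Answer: 332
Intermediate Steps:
l = 49 (l = 7² = 49)
K = -16 (K = -1*4*4 = -4*4 = -16)
d(Y) = (-1 + Y)²
V = 43 (V = -6 + 49 = 43)
V + 1*d(K) = 43 + 1*(-1 - 16)² = 43 + 1*(-17)² = 43 + 1*289 = 43 + 289 = 332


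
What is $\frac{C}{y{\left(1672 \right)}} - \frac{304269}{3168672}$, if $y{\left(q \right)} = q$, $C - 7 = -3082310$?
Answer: $- \frac{406971497891}{220750816} \approx -1843.6$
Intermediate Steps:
$C = -3082303$ ($C = 7 - 3082310 = -3082303$)
$\frac{C}{y{\left(1672 \right)}} - \frac{304269}{3168672} = - \frac{3082303}{1672} - \frac{304269}{3168672} = \left(-3082303\right) \frac{1}{1672} - \frac{101423}{1056224} = - \frac{3082303}{1672} - \frac{101423}{1056224} = - \frac{406971497891}{220750816}$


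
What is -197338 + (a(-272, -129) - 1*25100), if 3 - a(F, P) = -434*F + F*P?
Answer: -375571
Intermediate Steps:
a(F, P) = 3 + 434*F - F*P (a(F, P) = 3 - (-434*F + F*P) = 3 + (434*F - F*P) = 3 + 434*F - F*P)
-197338 + (a(-272, -129) - 1*25100) = -197338 + ((3 + 434*(-272) - 1*(-272)*(-129)) - 1*25100) = -197338 + ((3 - 118048 - 35088) - 25100) = -197338 + (-153133 - 25100) = -197338 - 178233 = -375571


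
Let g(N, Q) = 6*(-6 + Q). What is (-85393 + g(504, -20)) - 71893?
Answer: -157442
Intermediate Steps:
g(N, Q) = -36 + 6*Q
(-85393 + g(504, -20)) - 71893 = (-85393 + (-36 + 6*(-20))) - 71893 = (-85393 + (-36 - 120)) - 71893 = (-85393 - 156) - 71893 = -85549 - 71893 = -157442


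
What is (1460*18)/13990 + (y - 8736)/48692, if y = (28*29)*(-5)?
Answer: 3930749/2432861 ≈ 1.6157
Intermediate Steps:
y = -4060 (y = 812*(-5) = -4060)
(1460*18)/13990 + (y - 8736)/48692 = (1460*18)/13990 + (-4060 - 8736)/48692 = 26280*(1/13990) - 12796*1/48692 = 2628/1399 - 457/1739 = 3930749/2432861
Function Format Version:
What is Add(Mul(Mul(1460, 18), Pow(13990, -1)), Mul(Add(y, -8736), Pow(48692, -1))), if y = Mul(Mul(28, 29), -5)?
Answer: Rational(3930749, 2432861) ≈ 1.6157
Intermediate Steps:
y = -4060 (y = Mul(812, -5) = -4060)
Add(Mul(Mul(1460, 18), Pow(13990, -1)), Mul(Add(y, -8736), Pow(48692, -1))) = Add(Mul(Mul(1460, 18), Pow(13990, -1)), Mul(Add(-4060, -8736), Pow(48692, -1))) = Add(Mul(26280, Rational(1, 13990)), Mul(-12796, Rational(1, 48692))) = Add(Rational(2628, 1399), Rational(-457, 1739)) = Rational(3930749, 2432861)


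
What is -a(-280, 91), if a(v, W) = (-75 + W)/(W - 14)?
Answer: -16/77 ≈ -0.20779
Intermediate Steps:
a(v, W) = (-75 + W)/(-14 + W)
-a(-280, 91) = -(-75 + 91)/(-14 + 91) = -16/77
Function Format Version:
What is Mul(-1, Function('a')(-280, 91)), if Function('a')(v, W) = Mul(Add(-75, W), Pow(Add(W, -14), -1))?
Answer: Rational(-16, 77) ≈ -0.20779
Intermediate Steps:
Function('a')(v, W) = Mul(Pow(Add(-14, W), -1), Add(-75, W)) (Function('a')(v, W) = Mul(Add(-75, W), Pow(Add(-14, W), -1)) = Mul(Pow(Add(-14, W), -1), Add(-75, W)))
Mul(-1, Function('a')(-280, 91)) = Mul(-1, Mul(Pow(Add(-14, 91), -1), Add(-75, 91))) = Mul(-1, Mul(Pow(77, -1), 16)) = Mul(-1, Mul(Rational(1, 77), 16)) = Mul(-1, Rational(16, 77)) = Rational(-16, 77)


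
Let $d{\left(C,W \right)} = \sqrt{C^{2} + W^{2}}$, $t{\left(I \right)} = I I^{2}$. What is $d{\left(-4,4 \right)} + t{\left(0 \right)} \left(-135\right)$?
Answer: $4 \sqrt{2} \approx 5.6569$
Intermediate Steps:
$t{\left(I \right)} = I^{3}$
$d{\left(-4,4 \right)} + t{\left(0 \right)} \left(-135\right) = \sqrt{\left(-4\right)^{2} + 4^{2}} + 0^{3} \left(-135\right) = \sqrt{16 + 16} + 0 \left(-135\right) = \sqrt{32} + 0 = 4 \sqrt{2} + 0 = 4 \sqrt{2}$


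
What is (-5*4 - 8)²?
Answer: 784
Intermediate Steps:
(-5*4 - 8)² = (-20 - 8)² = (-28)² = 784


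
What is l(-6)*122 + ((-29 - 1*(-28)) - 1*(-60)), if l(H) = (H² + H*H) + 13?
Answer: 10429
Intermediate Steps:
l(H) = 13 + 2*H² (l(H) = (H² + H²) + 13 = 2*H² + 13 = 13 + 2*H²)
l(-6)*122 + ((-29 - 1*(-28)) - 1*(-60)) = (13 + 2*(-6)²)*122 + ((-29 - 1*(-28)) - 1*(-60)) = (13 + 2*36)*122 + ((-29 + 28) + 60) = (13 + 72)*122 + (-1 + 60) = 85*122 + 59 = 10370 + 59 = 10429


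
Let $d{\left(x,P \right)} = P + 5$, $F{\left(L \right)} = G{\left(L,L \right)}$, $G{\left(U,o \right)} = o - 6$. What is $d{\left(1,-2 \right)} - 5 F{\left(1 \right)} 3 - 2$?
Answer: $223$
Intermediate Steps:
$G{\left(U,o \right)} = -6 + o$ ($G{\left(U,o \right)} = o - 6 = -6 + o$)
$F{\left(L \right)} = -6 + L$
$d{\left(x,P \right)} = 5 + P$
$d{\left(1,-2 \right)} - 5 F{\left(1 \right)} 3 - 2 = \left(5 - 2\right) - 5 \left(-6 + 1\right) 3 - 2 = 3 \left(-5\right) \left(-5\right) 3 - 2 = 3 \cdot 25 \cdot 3 - 2 = 3 \cdot 75 - 2 = 225 - 2 = 223$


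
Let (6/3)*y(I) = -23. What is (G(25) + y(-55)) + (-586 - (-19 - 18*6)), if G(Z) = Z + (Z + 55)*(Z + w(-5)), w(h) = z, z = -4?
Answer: 2469/2 ≈ 1234.5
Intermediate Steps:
w(h) = -4
y(I) = -23/2 (y(I) = (1/2)*(-23) = -23/2)
G(Z) = Z + (-4 + Z)*(55 + Z) (G(Z) = Z + (Z + 55)*(Z - 4) = Z + (55 + Z)*(-4 + Z) = Z + (-4 + Z)*(55 + Z))
(G(25) + y(-55)) + (-586 - (-19 - 18*6)) = ((-220 + 25**2 + 52*25) - 23/2) + (-586 - (-19 - 18*6)) = ((-220 + 625 + 1300) - 23/2) + (-586 - (-19 - 108)) = (1705 - 23/2) + (-586 - 1*(-127)) = 3387/2 + (-586 + 127) = 3387/2 - 459 = 2469/2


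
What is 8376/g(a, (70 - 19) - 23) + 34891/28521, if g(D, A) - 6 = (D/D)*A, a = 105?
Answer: 120039095/484857 ≈ 247.58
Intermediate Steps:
g(D, A) = 6 + A (g(D, A) = 6 + (D/D)*A = 6 + 1*A = 6 + A)
8376/g(a, (70 - 19) - 23) + 34891/28521 = 8376/(6 + ((70 - 19) - 23)) + 34891/28521 = 8376/(6 + (51 - 23)) + 34891*(1/28521) = 8376/(6 + 28) + 34891/28521 = 8376/34 + 34891/28521 = 8376*(1/34) + 34891/28521 = 4188/17 + 34891/28521 = 120039095/484857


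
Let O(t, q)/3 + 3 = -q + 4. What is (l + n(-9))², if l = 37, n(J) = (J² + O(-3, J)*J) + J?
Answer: 25921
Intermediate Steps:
O(t, q) = 3 - 3*q (O(t, q) = -9 + 3*(-q + 4) = -9 + 3*(4 - q) = -9 + (12 - 3*q) = 3 - 3*q)
n(J) = J + J² + J*(3 - 3*J) (n(J) = (J² + (3 - 3*J)*J) + J = (J² + J*(3 - 3*J)) + J = J + J² + J*(3 - 3*J))
(l + n(-9))² = (37 + 2*(-9)*(2 - 1*(-9)))² = (37 + 2*(-9)*(2 + 9))² = (37 + 2*(-9)*11)² = (37 - 198)² = (-161)² = 25921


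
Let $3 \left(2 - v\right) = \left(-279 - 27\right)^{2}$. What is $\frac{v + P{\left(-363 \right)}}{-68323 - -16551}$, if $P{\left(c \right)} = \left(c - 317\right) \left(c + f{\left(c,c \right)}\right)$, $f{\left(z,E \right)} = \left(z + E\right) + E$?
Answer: $- \frac{478075}{25886} \approx -18.468$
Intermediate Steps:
$f{\left(z,E \right)} = z + 2 E$ ($f{\left(z,E \right)} = \left(E + z\right) + E = z + 2 E$)
$P{\left(c \right)} = 4 c \left(-317 + c\right)$ ($P{\left(c \right)} = \left(c - 317\right) \left(c + \left(c + 2 c\right)\right) = \left(-317 + c\right) \left(c + 3 c\right) = \left(-317 + c\right) 4 c = 4 c \left(-317 + c\right)$)
$v = -31210$ ($v = 2 - \frac{\left(-279 - 27\right)^{2}}{3} = 2 - \frac{\left(-306\right)^{2}}{3} = 2 - 31212 = -31210$)
$\frac{v + P{\left(-363 \right)}}{-68323 - -16551} = \frac{-31210 + 4 \left(-363\right) \left(-317 - 363\right)}{-68323 - -16551} = \frac{-31210 + 4 \left(-363\right) \left(-680\right)}{-68323 + 16551} = \frac{-31210 + 987360}{-51772} = 956150 \left(- \frac{1}{51772}\right) = - \frac{478075}{25886}$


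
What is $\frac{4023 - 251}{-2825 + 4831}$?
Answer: $\frac{1886}{1003} \approx 1.8804$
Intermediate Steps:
$\frac{4023 - 251}{-2825 + 4831} = \frac{3772}{2006} = 3772 \cdot \frac{1}{2006} = \frac{1886}{1003}$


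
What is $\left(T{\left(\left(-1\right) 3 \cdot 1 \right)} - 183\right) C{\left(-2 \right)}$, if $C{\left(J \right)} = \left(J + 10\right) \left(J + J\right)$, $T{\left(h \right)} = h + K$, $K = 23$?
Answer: $5216$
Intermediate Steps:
$T{\left(h \right)} = 23 + h$ ($T{\left(h \right)} = h + 23 = 23 + h$)
$C{\left(J \right)} = 2 J \left(10 + J\right)$ ($C{\left(J \right)} = \left(10 + J\right) 2 J = 2 J \left(10 + J\right)$)
$\left(T{\left(\left(-1\right) 3 \cdot 1 \right)} - 183\right) C{\left(-2 \right)} = \left(\left(23 + \left(-1\right) 3 \cdot 1\right) - 183\right) 2 \left(-2\right) \left(10 - 2\right) = \left(\left(23 - 3\right) - 183\right) 2 \left(-2\right) 8 = \left(\left(23 - 3\right) - 183\right) \left(-32\right) = \left(20 - 183\right) \left(-32\right) = \left(-163\right) \left(-32\right) = 5216$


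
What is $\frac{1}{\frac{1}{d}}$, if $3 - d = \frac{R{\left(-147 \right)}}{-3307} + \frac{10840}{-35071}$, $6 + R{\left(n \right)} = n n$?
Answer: $\frac{1141426084}{115979797} \approx 9.8416$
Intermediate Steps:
$R{\left(n \right)} = -6 + n^{2}$ ($R{\left(n \right)} = -6 + n n = -6 + n^{2}$)
$d = \frac{1141426084}{115979797}$ ($d = 3 - \left(\frac{-6 + \left(-147\right)^{2}}{-3307} + \frac{10840}{-35071}\right) = 3 - \left(\left(-6 + 21609\right) \left(- \frac{1}{3307}\right) + 10840 \left(- \frac{1}{35071}\right)\right) = 3 - \left(21603 \left(- \frac{1}{3307}\right) - \frac{10840}{35071}\right) = 3 - \left(- \frac{21603}{3307} - \frac{10840}{35071}\right) = 3 - - \frac{793486693}{115979797} = 3 + \frac{793486693}{115979797} = \frac{1141426084}{115979797} \approx 9.8416$)
$\frac{1}{\frac{1}{d}} = \frac{1}{\frac{1}{\frac{1141426084}{115979797}}} = \frac{1}{\frac{115979797}{1141426084}} = \frac{1141426084}{115979797}$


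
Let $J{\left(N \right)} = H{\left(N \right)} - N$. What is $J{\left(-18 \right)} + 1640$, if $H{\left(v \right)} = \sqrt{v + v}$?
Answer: $1658 + 6 i \approx 1658.0 + 6.0 i$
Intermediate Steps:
$H{\left(v \right)} = \sqrt{2} \sqrt{v}$ ($H{\left(v \right)} = \sqrt{2 v} = \sqrt{2} \sqrt{v}$)
$J{\left(N \right)} = - N + \sqrt{2} \sqrt{N}$ ($J{\left(N \right)} = \sqrt{2} \sqrt{N} - N = - N + \sqrt{2} \sqrt{N}$)
$J{\left(-18 \right)} + 1640 = \left(\left(-1\right) \left(-18\right) + \sqrt{2} \sqrt{-18}\right) + 1640 = \left(18 + \sqrt{2} \cdot 3 i \sqrt{2}\right) + 1640 = \left(18 + 6 i\right) + 1640 = 1658 + 6 i$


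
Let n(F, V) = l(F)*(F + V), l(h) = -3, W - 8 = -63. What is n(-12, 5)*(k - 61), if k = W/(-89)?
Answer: -112854/89 ≈ -1268.0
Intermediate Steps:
W = -55 (W = 8 - 63 = -55)
k = 55/89 (k = -55/(-89) = -55*(-1/89) = 55/89 ≈ 0.61798)
n(F, V) = -3*F - 3*V (n(F, V) = -3*(F + V) = -3*F - 3*V)
n(-12, 5)*(k - 61) = (-3*(-12) - 3*5)*(55/89 - 61) = (36 - 15)*(-5374/89) = 21*(-5374/89) = -112854/89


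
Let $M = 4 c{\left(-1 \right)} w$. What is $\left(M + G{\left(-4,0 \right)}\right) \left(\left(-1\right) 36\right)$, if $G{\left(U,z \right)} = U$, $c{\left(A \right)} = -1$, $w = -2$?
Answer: $-144$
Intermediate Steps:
$M = 8$ ($M = 4 \left(-1\right) \left(-2\right) = \left(-4\right) \left(-2\right) = 8$)
$\left(M + G{\left(-4,0 \right)}\right) \left(\left(-1\right) 36\right) = \left(8 - 4\right) \left(\left(-1\right) 36\right) = 4 \left(-36\right) = -144$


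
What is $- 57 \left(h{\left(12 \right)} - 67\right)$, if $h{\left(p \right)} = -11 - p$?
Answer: $5130$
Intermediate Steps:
$- 57 \left(h{\left(12 \right)} - 67\right) = - 57 \left(\left(-11 - 12\right) - 67\right) = - 57 \left(-23 - 67\right) = \left(-57\right) \left(-90\right) = 5130$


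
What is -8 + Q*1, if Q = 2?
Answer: -6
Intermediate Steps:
-8 + Q*1 = -8 + 2*1 = -8 + 2 = -6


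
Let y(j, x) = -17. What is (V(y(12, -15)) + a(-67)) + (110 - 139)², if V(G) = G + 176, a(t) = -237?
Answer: 763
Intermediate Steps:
V(G) = 176 + G
(V(y(12, -15)) + a(-67)) + (110 - 139)² = ((176 - 17) - 237) + (110 - 139)² = (159 - 237) + (-29)² = -78 + 841 = 763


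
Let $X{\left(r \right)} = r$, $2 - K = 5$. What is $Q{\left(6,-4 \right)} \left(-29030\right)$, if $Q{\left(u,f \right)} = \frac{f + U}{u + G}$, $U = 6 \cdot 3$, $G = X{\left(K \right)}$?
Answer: $- \frac{406420}{3} \approx -1.3547 \cdot 10^{5}$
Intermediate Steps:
$K = -3$ ($K = 2 - 5 = -3$)
$G = -3$
$U = 18$
$Q{\left(u,f \right)} = \frac{18 + f}{-3 + u}$ ($Q{\left(u,f \right)} = \frac{f + 18}{u - 3} = \frac{18 + f}{-3 + u}$)
$Q{\left(6,-4 \right)} \left(-29030\right) = \frac{18 - 4}{-3 + 6} \left(-29030\right) = \frac{1}{3} \cdot 14 \left(-29030\right) = \frac{14}{3} \left(-29030\right) = - \frac{406420}{3}$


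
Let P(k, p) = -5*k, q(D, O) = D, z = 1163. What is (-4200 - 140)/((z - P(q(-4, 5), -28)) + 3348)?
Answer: -4340/4491 ≈ -0.96638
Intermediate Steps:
(-4200 - 140)/((z - P(q(-4, 5), -28)) + 3348) = (-4200 - 140)/((1163 - (-5)*(-4)) + 3348) = -4340/((1163 - 1*20) + 3348) = -4340/((1163 - 20) + 3348) = -4340/(1143 + 3348) = -4340/4491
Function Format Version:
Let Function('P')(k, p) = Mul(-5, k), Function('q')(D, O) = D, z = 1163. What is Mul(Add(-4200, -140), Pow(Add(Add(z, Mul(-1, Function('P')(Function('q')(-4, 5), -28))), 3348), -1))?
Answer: Rational(-4340, 4491) ≈ -0.96638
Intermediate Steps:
Mul(Add(-4200, -140), Pow(Add(Add(z, Mul(-1, Function('P')(Function('q')(-4, 5), -28))), 3348), -1)) = Mul(Add(-4200, -140), Pow(Add(Add(1163, Mul(-1, Mul(-5, -4))), 3348), -1)) = Mul(-4340, Pow(Add(Add(1163, Mul(-1, 20)), 3348), -1)) = Mul(-4340, Pow(Add(Add(1163, -20), 3348), -1)) = Mul(-4340, Pow(Add(1143, 3348), -1)) = Mul(-4340, Pow(4491, -1)) = Mul(-4340, Rational(1, 4491)) = Rational(-4340, 4491)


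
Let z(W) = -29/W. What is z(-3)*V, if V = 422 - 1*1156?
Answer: -21286/3 ≈ -7095.3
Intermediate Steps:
V = -734 (V = 422 - 1156 = -734)
z(-3)*V = -29/(-3)*(-734) = -29*(-⅓)*(-734) = (29/3)*(-734) = -21286/3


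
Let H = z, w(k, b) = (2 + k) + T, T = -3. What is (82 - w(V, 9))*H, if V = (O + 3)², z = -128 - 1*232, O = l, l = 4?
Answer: -12240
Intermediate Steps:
O = 4
z = -360 (z = -128 - 232 = -360)
V = 49 (V = (4 + 3)² = 7² = 49)
w(k, b) = -1 + k (w(k, b) = (2 + k) - 3 = -1 + k)
H = -360
(82 - w(V, 9))*H = (82 - (-1 + 49))*(-360) = (82 - 1*48)*(-360) = (82 - 48)*(-360) = 34*(-360) = -12240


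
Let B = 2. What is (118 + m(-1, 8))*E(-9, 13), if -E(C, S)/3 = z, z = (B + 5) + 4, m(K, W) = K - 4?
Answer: -3729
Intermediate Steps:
m(K, W) = -4 + K
z = 11 (z = (2 + 5) + 4 = 7 + 4 = 11)
E(C, S) = -33 (E(C, S) = -3*11 = -33)
(118 + m(-1, 8))*E(-9, 13) = (118 + (-4 - 1))*(-33) = (118 - 5)*(-33) = 113*(-33) = -3729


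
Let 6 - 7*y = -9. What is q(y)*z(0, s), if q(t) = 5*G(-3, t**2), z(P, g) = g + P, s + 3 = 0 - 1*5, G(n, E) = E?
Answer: -9000/49 ≈ -183.67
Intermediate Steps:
s = -8 (s = -3 + (0 - 1*5) = -3 + (0 - 5) = -3 - 5 = -8)
z(P, g) = P + g
y = 15/7 (y = 6/7 - 1/7*(-9) = 6/7 + 9/7 = 15/7 ≈ 2.1429)
q(t) = 5*t**2
q(y)*z(0, s) = (5*(15/7)**2)*(0 - 8) = (5*(225/49))*(-8) = (1125/49)*(-8) = -9000/49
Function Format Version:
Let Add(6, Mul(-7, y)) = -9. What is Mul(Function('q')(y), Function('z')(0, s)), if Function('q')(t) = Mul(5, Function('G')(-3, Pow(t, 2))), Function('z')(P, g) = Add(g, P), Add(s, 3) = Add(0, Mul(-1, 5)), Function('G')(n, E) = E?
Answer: Rational(-9000, 49) ≈ -183.67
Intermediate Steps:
s = -8 (s = Add(-3, Add(0, Mul(-1, 5))) = Add(-3, Add(0, -5)) = Add(-3, -5) = -8)
Function('z')(P, g) = Add(P, g)
y = Rational(15, 7) (y = Add(Rational(6, 7), Mul(Rational(-1, 7), -9)) = Add(Rational(6, 7), Rational(9, 7)) = Rational(15, 7) ≈ 2.1429)
Function('q')(t) = Mul(5, Pow(t, 2))
Mul(Function('q')(y), Function('z')(0, s)) = Mul(Mul(5, Pow(Rational(15, 7), 2)), Add(0, -8)) = Mul(Mul(5, Rational(225, 49)), -8) = Mul(Rational(1125, 49), -8) = Rational(-9000, 49)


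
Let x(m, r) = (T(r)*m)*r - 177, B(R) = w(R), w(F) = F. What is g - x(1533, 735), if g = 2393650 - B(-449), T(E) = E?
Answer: -825770649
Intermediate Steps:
B(R) = R
x(m, r) = -177 + m*r² (x(m, r) = (r*m)*r - 177 = (m*r)*r - 177 = m*r² - 177 = -177 + m*r²)
g = 2394099 (g = 2393650 - 1*(-449) = 2393650 + 449 = 2394099)
g - x(1533, 735) = 2394099 - (-177 + 1533*735²) = 2394099 - (-177 + 1533*540225) = 2394099 - (-177 + 828164925) = 2394099 - 1*828164748 = 2394099 - 828164748 = -825770649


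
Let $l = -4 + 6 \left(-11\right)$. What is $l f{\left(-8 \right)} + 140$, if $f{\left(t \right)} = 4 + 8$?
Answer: $-700$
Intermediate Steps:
$f{\left(t \right)} = 12$
$l = -70$ ($l = -4 - 66 = -70$)
$l f{\left(-8 \right)} + 140 = \left(-70\right) 12 + 140 = -840 + 140 = -700$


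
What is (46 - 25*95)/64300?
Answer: -2329/64300 ≈ -0.036221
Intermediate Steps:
(46 - 25*95)/64300 = (46 - 2375)*(1/64300) = -2329*1/64300 = -2329/64300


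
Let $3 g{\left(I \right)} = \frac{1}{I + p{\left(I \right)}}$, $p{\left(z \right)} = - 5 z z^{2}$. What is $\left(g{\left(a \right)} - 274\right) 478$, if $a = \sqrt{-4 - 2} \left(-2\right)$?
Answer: $-130972 + \frac{239 i \sqrt{6}}{2178} \approx -1.3097 \cdot 10^{5} + 0.26879 i$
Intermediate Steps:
$a = - 2 i \sqrt{6}$ ($a = \sqrt{-6} \left(-2\right) = i \sqrt{6} \left(-2\right) = - 2 i \sqrt{6} \approx - 4.899 i$)
$p{\left(z \right)} = - 5 z^{3}$
$g{\left(I \right)} = \frac{1}{3 \left(I - 5 I^{3}\right)}$
$\left(g{\left(a \right)} - 274\right) 478 = \left(- \frac{1}{- 3 \left(- 2 i \sqrt{6}\right) + 15 \left(- 2 i \sqrt{6}\right)^{3}} - 274\right) 478 = \left(- \frac{1}{6 i \sqrt{6} + 15 \cdot 48 i \sqrt{6}} - 274\right) 478 = \left(- \frac{1}{6 i \sqrt{6} + 720 i \sqrt{6}} - 274\right) 478 = \left(- \frac{1}{726 i \sqrt{6}} - 274\right) 478 = \left(- \frac{\left(-1\right) i \sqrt{6}}{4356} - 274\right) 478 = \left(\frac{i \sqrt{6}}{4356} - 274\right) 478 = \left(-274 + \frac{i \sqrt{6}}{4356}\right) 478 = -130972 + \frac{239 i \sqrt{6}}{2178}$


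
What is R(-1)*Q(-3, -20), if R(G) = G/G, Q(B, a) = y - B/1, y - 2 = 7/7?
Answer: 6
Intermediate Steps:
y = 3 (y = 2 + 7/7 = 2 + 7*(⅐) = 2 + 1 = 3)
Q(B, a) = 3 - B (Q(B, a) = 3 - B/1 = 3 - B)
R(G) = 1
R(-1)*Q(-3, -20) = 1*(3 - 1*(-3)) = 1*(3 + 3) = 1*6 = 6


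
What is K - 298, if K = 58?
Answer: -240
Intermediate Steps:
K - 298 = 58 - 298 = -240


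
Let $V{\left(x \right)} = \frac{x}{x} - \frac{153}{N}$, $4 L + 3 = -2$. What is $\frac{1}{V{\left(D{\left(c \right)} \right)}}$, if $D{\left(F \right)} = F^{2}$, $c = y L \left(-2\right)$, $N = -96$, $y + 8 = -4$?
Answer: $\frac{32}{83} \approx 0.38554$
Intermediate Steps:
$y = -12$ ($y = -8 - 4 = -12$)
$L = - \frac{5}{4}$ ($L = - \frac{3}{4} + \frac{1}{4} \left(-2\right) = - \frac{3}{4} - \frac{1}{2} = - \frac{5}{4} \approx -1.25$)
$c = -30$ ($c = \left(-12\right) \left(- \frac{5}{4}\right) \left(-2\right) = 15 \left(-2\right) = -30$)
$V{\left(x \right)} = \frac{83}{32}$ ($V{\left(x \right)} = \frac{x}{x} - \frac{153}{-96} = 1 - - \frac{51}{32} = 1 + \frac{51}{32} = \frac{83}{32}$)
$\frac{1}{V{\left(D{\left(c \right)} \right)}} = \frac{1}{\frac{83}{32}} = \frac{32}{83}$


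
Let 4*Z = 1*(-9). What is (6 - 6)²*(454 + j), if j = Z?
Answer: 0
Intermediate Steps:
Z = -9/4 (Z = (1*(-9))/4 = (¼)*(-9) = -9/4 ≈ -2.2500)
j = -9/4 ≈ -2.2500
(6 - 6)²*(454 + j) = (6 - 6)²*(454 - 9/4) = 0²*(1807/4) = 0*(1807/4) = 0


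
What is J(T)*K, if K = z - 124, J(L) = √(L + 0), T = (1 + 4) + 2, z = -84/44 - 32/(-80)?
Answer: -6903*√7/55 ≈ -332.07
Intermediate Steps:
z = -83/55 (z = -84*1/44 - 32*(-1/80) = -21/11 + ⅖ = -83/55 ≈ -1.5091)
T = 7 (T = 5 + 2 = 7)
J(L) = √L
K = -6903/55 (K = -83/55 - 124 = -6903/55 ≈ -125.51)
J(T)*K = √7*(-6903/55) = -6903*√7/55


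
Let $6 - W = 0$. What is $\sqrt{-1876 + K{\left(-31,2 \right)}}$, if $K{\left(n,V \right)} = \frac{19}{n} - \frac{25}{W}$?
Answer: $\frac{5 i \sqrt{2602698}}{186} \approx 43.368 i$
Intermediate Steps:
$W = 6$ ($W = 6 - 0 = 6 + 0 = 6$)
$K{\left(n,V \right)} = - \frac{25}{6} + \frac{19}{n}$ ($K{\left(n,V \right)} = \frac{19}{n} - \frac{25}{6} = - \frac{25}{6} + \frac{19}{n}$)
$\sqrt{-1876 + K{\left(-31,2 \right)}} = \sqrt{-1876 - \left(\frac{25}{6} - \frac{19}{-31}\right)} = \sqrt{-1876 + \left(- \frac{25}{6} + 19 \left(- \frac{1}{31}\right)\right)} = \sqrt{-1876 - \frac{889}{186}} = \sqrt{- \frac{349825}{186}} = \frac{5 i \sqrt{2602698}}{186}$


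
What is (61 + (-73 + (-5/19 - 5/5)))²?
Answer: 63504/361 ≈ 175.91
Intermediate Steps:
(61 + (-73 + (-5/19 - 5/5)))² = (61 + (-73 + (-5*1/19 - 5*⅕)))² = (61 + (-73 + (-5/19 - 1)))² = (61 + (-73 - 24/19))² = (61 - 1411/19)² = (-252/19)² = 63504/361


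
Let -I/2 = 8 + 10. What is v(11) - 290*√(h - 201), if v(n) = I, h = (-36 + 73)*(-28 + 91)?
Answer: -36 - 290*√2130 ≈ -13420.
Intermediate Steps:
I = -36 (I = -2*(8 + 10) = -2*18 = -36)
h = 2331 (h = 37*63 = 2331)
v(n) = -36
v(11) - 290*√(h - 201) = -36 - 290*√(2331 - 201) = -36 - 290*√2130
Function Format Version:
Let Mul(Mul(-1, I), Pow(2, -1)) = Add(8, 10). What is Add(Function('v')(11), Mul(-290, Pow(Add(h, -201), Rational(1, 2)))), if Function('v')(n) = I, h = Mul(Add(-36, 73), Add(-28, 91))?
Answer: Add(-36, Mul(-290, Pow(2130, Rational(1, 2)))) ≈ -13420.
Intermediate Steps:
I = -36 (I = Mul(-2, Add(8, 10)) = Mul(-2, 18) = -36)
h = 2331 (h = Mul(37, 63) = 2331)
Function('v')(n) = -36
Add(Function('v')(11), Mul(-290, Pow(Add(h, -201), Rational(1, 2)))) = Add(-36, Mul(-290, Pow(Add(2331, -201), Rational(1, 2)))) = Add(-36, Mul(-290, Pow(2130, Rational(1, 2))))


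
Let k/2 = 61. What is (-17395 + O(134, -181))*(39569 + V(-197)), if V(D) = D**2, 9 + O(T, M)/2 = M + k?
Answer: -1374044718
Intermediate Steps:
k = 122 (k = 2*61 = 122)
O(T, M) = 226 + 2*M (O(T, M) = -18 + 2*(M + 122) = -18 + 2*(122 + M) = -18 + (244 + 2*M) = 226 + 2*M)
(-17395 + O(134, -181))*(39569 + V(-197)) = (-17395 + (226 + 2*(-181)))*(39569 + (-197)**2) = (-17395 + (226 - 362))*(39569 + 38809) = (-17395 - 136)*78378 = -17531*78378 = -1374044718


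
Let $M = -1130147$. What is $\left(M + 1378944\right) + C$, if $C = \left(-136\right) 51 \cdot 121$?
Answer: $-590459$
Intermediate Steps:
$C = -839256$ ($C = \left(-6936\right) 121 = -839256$)
$\left(M + 1378944\right) + C = \left(-1130147 + 1378944\right) - 839256 = 248797 - 839256 = -590459$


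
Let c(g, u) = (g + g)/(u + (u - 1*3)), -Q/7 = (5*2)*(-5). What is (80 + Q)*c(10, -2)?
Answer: -8600/7 ≈ -1228.6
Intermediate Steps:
Q = 350 (Q = -7*5*2*(-5) = -70*(-5) = -7*(-50) = 350)
c(g, u) = 2*g/(-3 + 2*u) (c(g, u) = (2*g)/(u + (u - 3)) = (2*g)/(u + (-3 + u)) = (2*g)/(-3 + 2*u) = 2*g/(-3 + 2*u))
(80 + Q)*c(10, -2) = (80 + 350)*(2*10/(-3 + 2*(-2))) = 430*(2*10/(-3 - 4)) = 430*(2*10/(-7)) = 430*(2*10*(-1/7)) = 430*(-20/7) = -8600/7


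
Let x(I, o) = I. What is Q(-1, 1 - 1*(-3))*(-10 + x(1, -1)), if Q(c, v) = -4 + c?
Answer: 45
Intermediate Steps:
Q(-1, 1 - 1*(-3))*(-10 + x(1, -1)) = (-4 - 1)*(-10 + 1) = -5*(-9) = 45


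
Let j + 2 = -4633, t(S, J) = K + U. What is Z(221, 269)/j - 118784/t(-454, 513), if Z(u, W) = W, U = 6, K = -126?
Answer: 4587763/4635 ≈ 989.81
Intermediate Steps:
t(S, J) = -120 (t(S, J) = -126 + 6 = -120)
j = -4635 (j = -2 - 4633 = -4635)
Z(221, 269)/j - 118784/t(-454, 513) = 269/(-4635) - 118784/(-120) = 269*(-1/4635) - 118784*(-1/120) = -269/4635 + 14848/15 = 4587763/4635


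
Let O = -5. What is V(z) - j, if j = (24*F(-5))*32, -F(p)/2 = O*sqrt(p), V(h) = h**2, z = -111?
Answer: 12321 - 7680*I*sqrt(5) ≈ 12321.0 - 17173.0*I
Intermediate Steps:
F(p) = 10*sqrt(p) (F(p) = -(-10)*sqrt(p) = 10*sqrt(p))
j = 7680*I*sqrt(5) (j = (24*(10*sqrt(-5)))*32 = (24*(10*(I*sqrt(5))))*32 = (24*(10*I*sqrt(5)))*32 = (240*I*sqrt(5))*32 = 7680*I*sqrt(5) ≈ 17173.0*I)
V(z) - j = (-111)**2 - 7680*I*sqrt(5) = 12321 - 7680*I*sqrt(5)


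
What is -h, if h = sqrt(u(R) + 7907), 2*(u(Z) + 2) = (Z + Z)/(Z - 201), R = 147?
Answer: -sqrt(284482)/6 ≈ -88.895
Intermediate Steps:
u(Z) = -2 + Z/(-201 + Z) (u(Z) = -2 + ((Z + Z)/(Z - 201))/2 = -2 + ((2*Z)/(-201 + Z))/2 = -2 + (2*Z/(-201 + Z))/2 = -2 + Z/(-201 + Z))
h = sqrt(284482)/6 (h = sqrt((402 - 1*147)/(-201 + 147) + 7907) = sqrt((402 - 147)/(-54) + 7907) = sqrt(-1/54*255 + 7907) = sqrt(-85/18 + 7907) = sqrt(142241/18) = sqrt(284482)/6 ≈ 88.895)
-h = -sqrt(284482)/6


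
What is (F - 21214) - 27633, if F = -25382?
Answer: -74229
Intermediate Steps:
(F - 21214) - 27633 = (-25382 - 21214) - 27633 = -46596 - 27633 = -74229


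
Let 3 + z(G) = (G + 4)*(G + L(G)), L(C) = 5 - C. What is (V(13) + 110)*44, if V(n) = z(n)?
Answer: 8448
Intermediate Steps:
z(G) = 17 + 5*G (z(G) = -3 + (G + 4)*(G + (5 - G)) = -3 + (4 + G)*5 = -3 + (20 + 5*G) = 17 + 5*G)
V(n) = 17 + 5*n
(V(13) + 110)*44 = ((17 + 5*13) + 110)*44 = ((17 + 65) + 110)*44 = (82 + 110)*44 = 192*44 = 8448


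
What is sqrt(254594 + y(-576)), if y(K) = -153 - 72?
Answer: sqrt(254369) ≈ 504.35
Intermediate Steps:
y(K) = -225
sqrt(254594 + y(-576)) = sqrt(254594 - 225) = sqrt(254369)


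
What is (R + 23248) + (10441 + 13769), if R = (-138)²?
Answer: 66502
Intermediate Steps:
R = 19044
(R + 23248) + (10441 + 13769) = (19044 + 23248) + (10441 + 13769) = 42292 + 24210 = 66502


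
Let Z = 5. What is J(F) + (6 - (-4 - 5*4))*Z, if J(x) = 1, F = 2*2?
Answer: 151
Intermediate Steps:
F = 4
J(F) + (6 - (-4 - 5*4))*Z = 1 + (6 - (-4 - 5*4))*5 = 1 + (6 - (-4 - 20))*5 = 1 + (6 - 1*(-24))*5 = 1 + (6 + 24)*5 = 1 + 30*5 = 1 + 150 = 151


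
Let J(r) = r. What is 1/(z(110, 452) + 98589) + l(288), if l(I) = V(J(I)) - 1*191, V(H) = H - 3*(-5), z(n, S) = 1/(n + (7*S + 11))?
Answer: 36272868277/323864866 ≈ 112.00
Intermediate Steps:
z(n, S) = 1/(11 + n + 7*S) (z(n, S) = 1/(n + (11 + 7*S)) = 1/(11 + n + 7*S))
V(H) = 15 + H (V(H) = H + 15 = 15 + H)
l(I) = -176 + I (l(I) = (15 + I) - 1*191 = (15 + I) - 191 = -176 + I)
1/(z(110, 452) + 98589) + l(288) = 1/(1/(11 + 110 + 7*452) + 98589) + (-176 + 288) = 1/(1/(11 + 110 + 3164) + 98589) + 112 = 1/(1/3285 + 98589) + 112 = 1/(323864866/3285) + 112 = 3285/323864866 + 112 = 36272868277/323864866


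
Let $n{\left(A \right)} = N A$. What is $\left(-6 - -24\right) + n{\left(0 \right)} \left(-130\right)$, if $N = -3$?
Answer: $18$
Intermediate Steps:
$n{\left(A \right)} = - 3 A$
$\left(-6 - -24\right) + n{\left(0 \right)} \left(-130\right) = \left(-6 - -24\right) + \left(-3\right) 0 \left(-130\right) = \left(-6 + 24\right) + 0 \left(-130\right) = 18 + 0 = 18$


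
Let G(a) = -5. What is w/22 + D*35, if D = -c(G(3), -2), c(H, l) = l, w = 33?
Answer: 143/2 ≈ 71.500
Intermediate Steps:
D = 2 (D = -1*(-2) = 2)
w/22 + D*35 = 33/22 + 2*35 = 33*(1/22) + 70 = 3/2 + 70 = 143/2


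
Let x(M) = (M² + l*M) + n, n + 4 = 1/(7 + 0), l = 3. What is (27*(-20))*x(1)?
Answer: -540/7 ≈ -77.143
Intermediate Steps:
n = -27/7 (n = -4 + 1/(7 + 0) = -4 + 1/7 = -4 + ⅐ = -27/7 ≈ -3.8571)
x(M) = -27/7 + M² + 3*M (x(M) = (M² + 3*M) - 27/7 = -27/7 + M² + 3*M)
(27*(-20))*x(1) = (27*(-20))*(-27/7 + 1² + 3*1) = -540*(-27/7 + 1 + 3) = -540*⅐ = -540/7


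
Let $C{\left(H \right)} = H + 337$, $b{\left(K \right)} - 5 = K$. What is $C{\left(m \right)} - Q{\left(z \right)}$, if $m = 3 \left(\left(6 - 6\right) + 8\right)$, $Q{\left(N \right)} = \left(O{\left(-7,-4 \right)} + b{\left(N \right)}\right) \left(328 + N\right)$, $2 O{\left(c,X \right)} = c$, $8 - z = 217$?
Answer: $\frac{50107}{2} \approx 25054.0$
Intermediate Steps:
$b{\left(K \right)} = 5 + K$
$z = -209$ ($z = 8 - 217 = -209$)
$O{\left(c,X \right)} = \frac{c}{2}$
$Q{\left(N \right)} = \left(328 + N\right) \left(\frac{3}{2} + N\right)$ ($Q{\left(N \right)} = \left(\frac{1}{2} \left(-7\right) + \left(5 + N\right)\right) \left(328 + N\right) = \left(- \frac{7}{2} + \left(5 + N\right)\right) \left(328 + N\right) = \left(\frac{3}{2} + N\right) \left(328 + N\right) = \left(328 + N\right) \left(\frac{3}{2} + N\right)$)
$m = 24$ ($m = 3 \left(\left(6 - 6\right) + 8\right) = 3 \left(0 + 8\right) = 3 \cdot 8 = 24$)
$C{\left(H \right)} = 337 + H$
$C{\left(m \right)} - Q{\left(z \right)} = \left(337 + 24\right) - \left(492 + \left(-209\right)^{2} + \frac{659}{2} \left(-209\right)\right) = 361 - \left(492 + 43681 - \frac{137731}{2}\right) = 361 - - \frac{49385}{2} = 361 + \frac{49385}{2} = \frac{50107}{2}$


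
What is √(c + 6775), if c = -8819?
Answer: 2*I*√511 ≈ 45.211*I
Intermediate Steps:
√(c + 6775) = √(-8819 + 6775) = √(-2044) = 2*I*√511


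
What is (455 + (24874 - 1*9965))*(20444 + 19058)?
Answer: 606908728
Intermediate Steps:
(455 + (24874 - 1*9965))*(20444 + 19058) = (455 + (24874 - 9965))*39502 = (455 + 14909)*39502 = 15364*39502 = 606908728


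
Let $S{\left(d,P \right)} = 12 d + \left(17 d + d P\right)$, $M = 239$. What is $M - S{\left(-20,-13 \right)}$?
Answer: $559$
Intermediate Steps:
$S{\left(d,P \right)} = 29 d + P d$ ($S{\left(d,P \right)} = 12 d + \left(17 d + P d\right) = 29 d + P d$)
$M - S{\left(-20,-13 \right)} = 239 - - 20 \left(29 - 13\right) = 239 - \left(-20\right) 16 = 239 - -320 = 239 + 320 = 559$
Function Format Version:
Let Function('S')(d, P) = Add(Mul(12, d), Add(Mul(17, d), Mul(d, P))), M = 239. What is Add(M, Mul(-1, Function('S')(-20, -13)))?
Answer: 559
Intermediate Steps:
Function('S')(d, P) = Add(Mul(29, d), Mul(P, d)) (Function('S')(d, P) = Add(Mul(12, d), Add(Mul(17, d), Mul(P, d))) = Add(Mul(29, d), Mul(P, d)))
Add(M, Mul(-1, Function('S')(-20, -13))) = Add(239, Mul(-1, Mul(-20, Add(29, -13)))) = Add(239, Mul(-1, Mul(-20, 16))) = Add(239, Mul(-1, -320)) = Add(239, 320) = 559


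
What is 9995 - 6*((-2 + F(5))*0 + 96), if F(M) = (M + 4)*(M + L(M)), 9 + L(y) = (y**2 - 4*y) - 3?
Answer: 9419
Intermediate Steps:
L(y) = -12 + y**2 - 4*y (L(y) = -9 + ((y**2 - 4*y) - 3) = -9 + (-3 + y**2 - 4*y) = -12 + y**2 - 4*y)
F(M) = (4 + M)*(-12 + M**2 - 3*M) (F(M) = (M + 4)*(M + (-12 + M**2 - 4*M)) = (4 + M)*(-12 + M**2 - 3*M))
9995 - 6*((-2 + F(5))*0 + 96) = 9995 - 6*((-2 + (-48 + 5**2 + 5**3 - 24*5))*0 + 96) = 9995 - 6*((-2 + (-48 + 25 + 125 - 120))*0 + 96) = 9995 - 6*((-2 - 18)*0 + 96) = 9995 - 6*(-20*0 + 96) = 9995 - 6*(0 + 96) = 9995 - 6*96 = 9995 - 1*576 = 9995 - 576 = 9419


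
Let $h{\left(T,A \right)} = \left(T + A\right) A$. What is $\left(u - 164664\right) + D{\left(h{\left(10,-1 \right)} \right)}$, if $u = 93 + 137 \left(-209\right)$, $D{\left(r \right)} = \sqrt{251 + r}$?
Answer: $-193204 + 11 \sqrt{2} \approx -1.9319 \cdot 10^{5}$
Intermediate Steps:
$h{\left(T,A \right)} = A \left(A + T\right)$ ($h{\left(T,A \right)} = \left(A + T\right) A = A \left(A + T\right)$)
$u = -28540$ ($u = 93 - 28633 = -28540$)
$\left(u - 164664\right) + D{\left(h{\left(10,-1 \right)} \right)} = \left(-28540 - 164664\right) + \sqrt{251 - \left(-1 + 10\right)} = -193204 + \sqrt{251 - 9} = -193204 + \sqrt{242} = -193204 + 11 \sqrt{2}$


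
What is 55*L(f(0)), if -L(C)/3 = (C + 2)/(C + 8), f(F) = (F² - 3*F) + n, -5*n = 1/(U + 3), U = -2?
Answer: -495/13 ≈ -38.077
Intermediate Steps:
n = -⅕ (n = -1/(5*(-2 + 3)) = -⅕/1 = -⅕*1 = -⅕ ≈ -0.20000)
f(F) = -⅕ + F² - 3*F (f(F) = (F² - 3*F) - ⅕ = -⅕ + F² - 3*F)
L(C) = -3*(2 + C)/(8 + C) (L(C) = -3*(C + 2)/(C + 8) = -3*(2 + C)/(8 + C))
55*L(f(0)) = 55*(3*(-2 - (-⅕ + 0² - 3*0))/(8 + (-⅕ + 0² - 3*0))) = 55*(3*(-2 - (-⅕ + 0 + 0))/(8 + (-⅕ + 0 + 0))) = 55*(3*(-2 - 1*(-⅕))/(8 - ⅕)) = 55*(3*(-2 + ⅕)/(39/5)) = 55*(3*(5/39)*(-9/5)) = 55*(-9/13) = -495/13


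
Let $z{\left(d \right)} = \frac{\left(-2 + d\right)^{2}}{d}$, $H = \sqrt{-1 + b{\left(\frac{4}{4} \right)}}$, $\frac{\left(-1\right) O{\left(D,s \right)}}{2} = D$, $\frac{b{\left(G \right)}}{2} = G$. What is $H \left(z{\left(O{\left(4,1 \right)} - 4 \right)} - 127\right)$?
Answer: $- \frac{430}{3} \approx -143.33$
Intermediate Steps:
$b{\left(G \right)} = 2 G$
$O{\left(D,s \right)} = - 2 D$
$H = 1$ ($H = \sqrt{-1 + 2 \cdot \frac{4}{4}} = \sqrt{-1 + 2 \cdot 4 \cdot \frac{1}{4}} = \sqrt{-1 + 2 \cdot 1} = \sqrt{-1 + 2} = \sqrt{1} = 1$)
$z{\left(d \right)} = \frac{\left(-2 + d\right)^{2}}{d}$
$H \left(z{\left(O{\left(4,1 \right)} - 4 \right)} - 127\right) = 1 \left(\frac{\left(-2 - 12\right)^{2}}{\left(-2\right) 4 - 4} - 127\right) = 1 \left(\frac{\left(-2 - 12\right)^{2}}{-8 - 4} - 127\right) = 1 \left(\frac{\left(-2 - 12\right)^{2}}{-12} - 127\right) = 1 \left(- \frac{\left(-14\right)^{2}}{12} - 127\right) = 1 \left(\left(- \frac{1}{12}\right) 196 - 127\right) = 1 \left(- \frac{49}{3} - 127\right) = 1 \left(- \frac{430}{3}\right) = - \frac{430}{3}$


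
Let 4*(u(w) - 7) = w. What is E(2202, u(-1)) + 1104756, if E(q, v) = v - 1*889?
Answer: 4415495/4 ≈ 1.1039e+6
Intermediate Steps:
u(w) = 7 + w/4
E(q, v) = -889 + v (E(q, v) = v - 889 = -889 + v)
E(2202, u(-1)) + 1104756 = (-889 + (7 + (¼)*(-1))) + 1104756 = (-889 + (7 - ¼)) + 1104756 = (-889 + 27/4) + 1104756 = -3529/4 + 1104756 = 4415495/4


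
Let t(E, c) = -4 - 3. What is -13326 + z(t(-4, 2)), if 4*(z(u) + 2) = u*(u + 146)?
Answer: -54285/4 ≈ -13571.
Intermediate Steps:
t(E, c) = -7
z(u) = -2 + u*(146 + u)/4 (z(u) = -2 + (u*(u + 146))/4 = -2 + (u*(146 + u))/4 = -2 + u*(146 + u)/4)
-13326 + z(t(-4, 2)) = -13326 + (-2 + (¼)*(-7)² + (73/2)*(-7)) = -13326 + (-2 + (¼)*49 - 511/2) = -13326 + (-2 + 49/4 - 511/2) = -13326 - 981/4 = -54285/4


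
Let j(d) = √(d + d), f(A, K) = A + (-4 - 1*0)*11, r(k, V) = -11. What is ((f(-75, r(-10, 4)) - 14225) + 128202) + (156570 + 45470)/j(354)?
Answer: 113858 + 101020*√177/177 ≈ 1.2145e+5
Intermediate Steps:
f(A, K) = -44 + A (f(A, K) = A + (-4 + 0)*11 = A - 4*11 = A - 44 = -44 + A)
j(d) = √2*√d (j(d) = √(2*d) = √2*√d)
((f(-75, r(-10, 4)) - 14225) + 128202) + (156570 + 45470)/j(354) = (((-44 - 75) - 14225) + 128202) + (156570 + 45470)/((√2*√354)) = ((-119 - 14225) + 128202) + 202040/((2*√177)) = (-14344 + 128202) + 202040*(√177/354) = 113858 + 101020*√177/177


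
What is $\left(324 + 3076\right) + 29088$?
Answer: $32488$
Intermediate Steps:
$\left(324 + 3076\right) + 29088 = 3400 + 29088 = 32488$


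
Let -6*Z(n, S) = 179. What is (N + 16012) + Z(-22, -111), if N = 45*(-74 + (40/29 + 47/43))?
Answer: 95495921/7482 ≈ 12763.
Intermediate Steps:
Z(n, S) = -179/6 (Z(n, S) = -⅙*179 = -179/6)
N = -4013775/1247 (N = 45*(-74 + (40*(1/29) + 47*(1/43))) = 45*(-74 + (40/29 + 47/43)) = 45*(-74 + 3083/1247) = 45*(-89195/1247) = -4013775/1247 ≈ -3218.7)
(N + 16012) + Z(-22, -111) = (-4013775/1247 + 16012) - 179/6 = 15953189/1247 - 179/6 = 95495921/7482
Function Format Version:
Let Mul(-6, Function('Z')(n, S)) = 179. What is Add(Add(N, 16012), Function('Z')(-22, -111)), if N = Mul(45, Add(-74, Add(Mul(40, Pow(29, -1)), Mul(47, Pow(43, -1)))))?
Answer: Rational(95495921, 7482) ≈ 12763.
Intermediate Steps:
Function('Z')(n, S) = Rational(-179, 6) (Function('Z')(n, S) = Mul(Rational(-1, 6), 179) = Rational(-179, 6))
N = Rational(-4013775, 1247) (N = Mul(45, Add(-74, Add(Mul(40, Rational(1, 29)), Mul(47, Rational(1, 43))))) = Mul(45, Add(-74, Add(Rational(40, 29), Rational(47, 43)))) = Mul(45, Add(-74, Rational(3083, 1247))) = Mul(45, Rational(-89195, 1247)) = Rational(-4013775, 1247) ≈ -3218.7)
Add(Add(N, 16012), Function('Z')(-22, -111)) = Add(Add(Rational(-4013775, 1247), 16012), Rational(-179, 6)) = Add(Rational(15953189, 1247), Rational(-179, 6)) = Rational(95495921, 7482)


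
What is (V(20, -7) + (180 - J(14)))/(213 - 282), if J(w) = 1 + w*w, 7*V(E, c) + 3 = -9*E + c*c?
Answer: 11/21 ≈ 0.52381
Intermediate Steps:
V(E, c) = -3/7 - 9*E/7 + c²/7 (V(E, c) = -3/7 + (-9*E + c*c)/7 = -3/7 + (-9*E + c²)/7 = -3/7 + (c² - 9*E)/7 = -3/7 + (-9*E/7 + c²/7) = -3/7 - 9*E/7 + c²/7)
J(w) = 1 + w²
(V(20, -7) + (180 - J(14)))/(213 - 282) = ((-3/7 - 9/7*20 + (⅐)*(-7)²) + (180 - (1 + 14²)))/(213 - 282) = ((-3/7 - 180/7 + (⅐)*49) + (180 - (1 + 196)))/(-69) = ((-3/7 - 180/7 + 7) + (180 - 1*197))*(-1/69) = (-134/7 + (180 - 197))*(-1/69) = (-134/7 - 17)*(-1/69) = -253/7*(-1/69) = 11/21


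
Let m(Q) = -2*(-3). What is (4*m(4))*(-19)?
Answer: -456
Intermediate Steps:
m(Q) = 6
(4*m(4))*(-19) = (4*6)*(-19) = 24*(-19) = -456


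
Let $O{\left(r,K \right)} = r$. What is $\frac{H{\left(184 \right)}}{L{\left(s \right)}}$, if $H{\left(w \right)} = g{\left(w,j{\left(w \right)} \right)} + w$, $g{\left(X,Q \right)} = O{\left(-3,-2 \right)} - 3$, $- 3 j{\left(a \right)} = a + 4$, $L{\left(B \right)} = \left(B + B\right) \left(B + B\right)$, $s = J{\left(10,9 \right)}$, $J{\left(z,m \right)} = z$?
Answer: $\frac{89}{200} \approx 0.445$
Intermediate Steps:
$s = 10$
$L{\left(B \right)} = 4 B^{2}$ ($L{\left(B \right)} = 2 B 2 B = 4 B^{2}$)
$j{\left(a \right)} = - \frac{4}{3} - \frac{a}{3}$ ($j{\left(a \right)} = - \frac{a + 4}{3} = - \frac{4 + a}{3} = - \frac{4}{3} - \frac{a}{3}$)
$g{\left(X,Q \right)} = -6$ ($g{\left(X,Q \right)} = -3 - 3 = -6$)
$H{\left(w \right)} = -6 + w$
$\frac{H{\left(184 \right)}}{L{\left(s \right)}} = \frac{-6 + 184}{4 \cdot 10^{2}} = \frac{178}{4 \cdot 100} = \frac{178}{400} = 178 \cdot \frac{1}{400} = \frac{89}{200}$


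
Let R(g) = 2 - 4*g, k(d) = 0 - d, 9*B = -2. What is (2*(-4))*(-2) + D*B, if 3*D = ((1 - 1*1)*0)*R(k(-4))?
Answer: 16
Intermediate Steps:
B = -2/9 (B = (⅑)*(-2) = -2/9 ≈ -0.22222)
k(d) = -d
D = 0 (D = (((1 - 1*1)*0)*(2 - (-4)*(-4)))/3 = (((1 - 1)*0)*(2 - 4*4))/3 = ((0*0)*(2 - 16))/3 = (0*(-14))/3 = (⅓)*0 = 0)
(2*(-4))*(-2) + D*B = (2*(-4))*(-2) + 0*(-2/9) = -8*(-2) + 0 = 16 + 0 = 16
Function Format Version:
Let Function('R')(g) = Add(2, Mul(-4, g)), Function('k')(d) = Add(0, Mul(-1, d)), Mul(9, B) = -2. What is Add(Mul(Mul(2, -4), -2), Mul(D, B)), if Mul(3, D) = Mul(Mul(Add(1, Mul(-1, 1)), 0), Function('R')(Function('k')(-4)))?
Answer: 16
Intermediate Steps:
B = Rational(-2, 9) (B = Mul(Rational(1, 9), -2) = Rational(-2, 9) ≈ -0.22222)
Function('k')(d) = Mul(-1, d)
D = 0 (D = Mul(Rational(1, 3), Mul(Mul(Add(1, Mul(-1, 1)), 0), Add(2, Mul(-4, Mul(-1, -4))))) = Mul(Rational(1, 3), Mul(Mul(Add(1, -1), 0), Add(2, Mul(-4, 4)))) = Mul(Rational(1, 3), Mul(Mul(0, 0), Add(2, -16))) = Mul(Rational(1, 3), Mul(0, -14)) = Mul(Rational(1, 3), 0) = 0)
Add(Mul(Mul(2, -4), -2), Mul(D, B)) = Add(Mul(Mul(2, -4), -2), Mul(0, Rational(-2, 9))) = Add(Mul(-8, -2), 0) = Add(16, 0) = 16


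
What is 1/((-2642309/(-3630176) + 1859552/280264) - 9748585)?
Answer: -127175955808/1239784678769890339 ≈ -1.0258e-7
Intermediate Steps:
1/((-2642309/(-3630176) + 1859552/280264) - 9748585) = 1/((-2642309*(-1/3630176) + 1859552*(1/280264)) - 9748585) = 1/((2642309/3630176 + 232444/35033) - 9748585) = 1/(936380641341/127175955808 - 9748585) = 1/(-1239784678769890339/127175955808) = -127175955808/1239784678769890339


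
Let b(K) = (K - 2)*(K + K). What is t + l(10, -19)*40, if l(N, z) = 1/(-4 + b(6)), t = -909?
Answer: -9989/11 ≈ -908.09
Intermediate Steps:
b(K) = 2*K*(-2 + K) (b(K) = (-2 + K)*(2*K) = 2*K*(-2 + K))
l(N, z) = 1/44 (l(N, z) = 1/(-4 + 2*6*(-2 + 6)) = 1/(-4 + 2*6*4) = 1/(-4 + 48) = 1/44)
t + l(10, -19)*40 = -909 + (1/44)*40 = -909 + 10/11 = -9989/11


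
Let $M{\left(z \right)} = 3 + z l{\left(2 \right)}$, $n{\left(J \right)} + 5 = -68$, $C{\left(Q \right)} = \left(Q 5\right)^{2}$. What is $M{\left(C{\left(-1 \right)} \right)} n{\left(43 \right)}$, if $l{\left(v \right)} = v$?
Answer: $-3869$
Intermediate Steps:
$C{\left(Q \right)} = 25 Q^{2}$ ($C{\left(Q \right)} = \left(5 Q\right)^{2} = 25 Q^{2}$)
$n{\left(J \right)} = -73$ ($n{\left(J \right)} = -5 - 68 = -73$)
$M{\left(z \right)} = 3 + 2 z$ ($M{\left(z \right)} = 3 + z 2 = 3 + 2 z$)
$M{\left(C{\left(-1 \right)} \right)} n{\left(43 \right)} = \left(3 + 2 \cdot 25 \left(-1\right)^{2}\right) \left(-73\right) = \left(3 + 2 \cdot 25 \cdot 1\right) \left(-73\right) = \left(3 + 2 \cdot 25\right) \left(-73\right) = \left(3 + 50\right) \left(-73\right) = 53 \left(-73\right) = -3869$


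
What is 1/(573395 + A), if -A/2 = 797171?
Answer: -1/1020947 ≈ -9.7948e-7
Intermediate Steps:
A = -1594342 (A = -2*797171 = -1594342)
1/(573395 + A) = 1/(573395 - 1594342) = 1/(-1020947) = -1/1020947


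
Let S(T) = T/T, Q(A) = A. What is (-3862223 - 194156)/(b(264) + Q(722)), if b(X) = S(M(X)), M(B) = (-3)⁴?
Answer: -4056379/723 ≈ -5610.5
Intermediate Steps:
M(B) = 81
S(T) = 1
b(X) = 1
(-3862223 - 194156)/(b(264) + Q(722)) = (-3862223 - 194156)/(1 + 722) = -4056379/723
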